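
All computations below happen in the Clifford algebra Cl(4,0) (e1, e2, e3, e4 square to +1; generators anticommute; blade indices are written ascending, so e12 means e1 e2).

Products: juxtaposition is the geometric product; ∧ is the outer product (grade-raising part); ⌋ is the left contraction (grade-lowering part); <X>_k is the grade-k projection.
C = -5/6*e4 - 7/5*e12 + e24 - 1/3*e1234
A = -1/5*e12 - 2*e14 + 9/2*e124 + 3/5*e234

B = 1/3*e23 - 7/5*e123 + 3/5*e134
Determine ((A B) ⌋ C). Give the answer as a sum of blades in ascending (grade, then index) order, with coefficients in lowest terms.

step 1: -37/25*e3 - 1/5*e4 + 9/25*e12 - 1/15*e13 - 21/25*e14 - 27/10*e23 - 63/10*e34 + 3/2*e134 - 67/25*e234 - 2/3*e1234
step 2: 2009/2250 + 67/75*e1 + 7/10*e2 - 21/10*e12 - 9/10*e14 - 7/25*e23 + 1/45*e24 + 3/25*e34 - 1/15*e123 + 37/75*e124
Answer: 2009/2250 + 67/75*e1 + 7/10*e2 - 21/10*e12 - 9/10*e14 - 7/25*e23 + 1/45*e24 + 3/25*e34 - 1/15*e123 + 37/75*e124


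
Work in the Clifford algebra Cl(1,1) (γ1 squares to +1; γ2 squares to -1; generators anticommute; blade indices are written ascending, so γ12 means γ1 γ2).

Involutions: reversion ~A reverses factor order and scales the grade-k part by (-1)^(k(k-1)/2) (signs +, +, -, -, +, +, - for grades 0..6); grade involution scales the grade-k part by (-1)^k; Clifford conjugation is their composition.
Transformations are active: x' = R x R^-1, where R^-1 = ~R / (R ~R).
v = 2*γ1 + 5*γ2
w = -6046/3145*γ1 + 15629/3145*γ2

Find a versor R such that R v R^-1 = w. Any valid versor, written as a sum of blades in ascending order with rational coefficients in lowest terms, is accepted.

The midline construction: v and w both square to -21, so reflecting in their sum 244/3145*γ1 + 31354/3145*γ2 exchanges them.
Answer: 244/3145*γ1 + 31354/3145*γ2


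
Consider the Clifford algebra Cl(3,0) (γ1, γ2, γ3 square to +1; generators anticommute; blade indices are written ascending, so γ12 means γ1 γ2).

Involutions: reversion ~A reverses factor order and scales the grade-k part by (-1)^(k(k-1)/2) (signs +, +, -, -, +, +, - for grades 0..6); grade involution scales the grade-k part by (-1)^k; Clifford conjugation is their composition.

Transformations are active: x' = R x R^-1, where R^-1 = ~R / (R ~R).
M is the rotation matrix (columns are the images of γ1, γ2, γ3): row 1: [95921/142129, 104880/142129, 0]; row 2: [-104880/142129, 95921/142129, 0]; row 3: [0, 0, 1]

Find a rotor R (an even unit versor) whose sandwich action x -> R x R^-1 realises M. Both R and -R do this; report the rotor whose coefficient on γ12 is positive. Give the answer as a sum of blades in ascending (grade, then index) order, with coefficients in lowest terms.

Method: write R = a + b12*γ12 + b13*γ13 + b23*γ23 with a^2 + b12^2 + b13^2 + b23^2 = 1 (so R^-1 = ~R). Expanding the columns R e_j ~R gives tr M = 4a^2 - 1 and, from the antisymmetric part, M21 - M12 = -4a*b12, M13 - M31 = 4a*b13, M32 - M23 = -4a*b23.
Here tr M = 333971/142129, so a^2 = (1 + tr M)/4 = 119025/142129 and a = ±345/377. Taking a = 345/377: M21 - M12 = -209760/142129, M13 - M31 = 0, M32 - M23 = 0, giving b12 = 152/377, b13 = 0, b23 = 0, i.e. R = 345/377 + 152/377*γ12.
Its γ12 coefficient is already positive.
Answer: 345/377 + 152/377*γ12. Why the constraint matters: R and -R act identically through the sandwich — M has trace 333971/142129 either way — so only the sign condition on γ12 picks one of the two preimages.


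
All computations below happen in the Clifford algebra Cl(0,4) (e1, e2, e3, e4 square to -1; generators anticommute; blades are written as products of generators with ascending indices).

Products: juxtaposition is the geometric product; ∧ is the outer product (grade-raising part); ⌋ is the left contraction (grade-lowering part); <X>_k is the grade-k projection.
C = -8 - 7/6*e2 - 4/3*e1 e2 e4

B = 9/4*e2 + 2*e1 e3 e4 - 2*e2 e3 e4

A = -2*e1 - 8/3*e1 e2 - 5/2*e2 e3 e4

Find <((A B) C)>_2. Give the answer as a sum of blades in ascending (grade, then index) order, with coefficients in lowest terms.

step 1: 5 + 6*e1 - 19/2*e1 e2 + 77/8*e3 e4 - 16/3*e1 e3 e4 - 16/3*e2 e3 e4 + 4*e1 e2 e3 e4
step 2: -40 - 709/12*e1 - 35/6*e2 - 16/3*e3 - 38/3*e4 + 69*e1 e2 - 64/9*e1 e3 + 64/9*e2 e3 + 8*e2 e4 - 749/9*e3 e4 + 77/6*e1 e2 e3 - 20/3*e1 e2 e4 + 142/3*e1 e3 e4 + 503/16*e2 e3 e4 - 232/9*e1 e2 e3 e4
step 3: 69*e1 e2 - 64/9*e1 e3 + 64/9*e2 e3 + 8*e2 e4 - 749/9*e3 e4
Answer: 69*e1 e2 - 64/9*e1 e3 + 64/9*e2 e3 + 8*e2 e4 - 749/9*e3 e4


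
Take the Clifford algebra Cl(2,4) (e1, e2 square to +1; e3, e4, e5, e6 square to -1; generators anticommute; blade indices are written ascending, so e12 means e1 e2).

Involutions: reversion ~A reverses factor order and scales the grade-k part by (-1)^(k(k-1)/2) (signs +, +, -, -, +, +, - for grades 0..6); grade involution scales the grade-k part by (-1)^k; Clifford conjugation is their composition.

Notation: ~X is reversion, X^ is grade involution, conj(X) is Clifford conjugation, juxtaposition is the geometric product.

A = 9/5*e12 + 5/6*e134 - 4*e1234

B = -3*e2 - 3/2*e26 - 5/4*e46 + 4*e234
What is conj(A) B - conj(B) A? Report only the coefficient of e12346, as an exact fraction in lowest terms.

first term: 107/5*e1 - 10/3*e12 + 27/10*e16 + 24/5*e134 + 25/24*e136 - 5/2*e1234 - 5*e1236 + 9/4*e1246 + 6*e1346 - 5/4*e12346
second term: -107/5*e1 + 10/3*e12 - 27/10*e16 + 24/5*e134 + 25/24*e136 - 5/2*e1234 - 5*e1236 + 9/4*e1246 + 6*e1346 + 5/4*e12346
Answer: -5/2


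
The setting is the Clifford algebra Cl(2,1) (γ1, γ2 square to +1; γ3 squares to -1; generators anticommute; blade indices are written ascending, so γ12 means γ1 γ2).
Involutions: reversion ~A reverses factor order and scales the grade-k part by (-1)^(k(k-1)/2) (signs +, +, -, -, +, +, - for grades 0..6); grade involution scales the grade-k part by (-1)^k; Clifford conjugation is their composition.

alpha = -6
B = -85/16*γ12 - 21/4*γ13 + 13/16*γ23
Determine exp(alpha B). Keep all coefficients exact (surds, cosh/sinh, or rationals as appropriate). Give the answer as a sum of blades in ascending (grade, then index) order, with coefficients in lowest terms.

B^2 term by term: the squares give (-85/16)^2*(γ12)^2 + (-21/4)^2*(γ13)^2 + (13/16)^2*(γ23)^2 = 7225/256*(-1) + 441/16*(+1) + 169/256*(+1) = 0 (each basis 2-blade squares to minus the product of its generators' squares); cross terms between blades sharing an index anticommute and cancel. So B^2 = 0.
B^2 = 0, so the series closes: exp(alpha B) = 1 + alpha B (parabolic case).
Answer: 1 + 255/8*γ12 + 63/2*γ13 - 39/8*γ23


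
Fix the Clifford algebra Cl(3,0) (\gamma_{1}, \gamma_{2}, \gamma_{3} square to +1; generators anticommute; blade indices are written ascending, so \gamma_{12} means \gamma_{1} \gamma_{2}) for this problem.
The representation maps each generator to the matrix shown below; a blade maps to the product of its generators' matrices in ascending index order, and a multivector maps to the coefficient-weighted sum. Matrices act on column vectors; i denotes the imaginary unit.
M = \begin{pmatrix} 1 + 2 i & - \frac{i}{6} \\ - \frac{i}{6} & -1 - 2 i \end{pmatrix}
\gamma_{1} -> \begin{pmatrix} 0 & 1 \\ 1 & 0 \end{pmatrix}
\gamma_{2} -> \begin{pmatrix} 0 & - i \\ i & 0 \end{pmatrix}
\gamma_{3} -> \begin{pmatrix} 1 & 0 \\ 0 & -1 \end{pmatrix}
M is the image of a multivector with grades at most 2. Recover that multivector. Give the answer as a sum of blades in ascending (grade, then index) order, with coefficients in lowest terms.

Method: 1, rho(\gamma_{1}), rho(\gamma_{2}), rho(\gamma_{3}) form a trace-orthogonal basis of the 2x2 complex matrices (tr(X Y) = 2 if X = Y, else 0), so M = m0*1 + m1*rho(\gamma_{1}) + m2*rho(\gamma_{2}) + m3*rho(\gamma_{3}) with m0 = tr(M)/2 = 0, m1 = tr(M rho(\gamma_{1}))/2 = - \frac{i}{6}, m2 = tr(M rho(\gamma_{2}))/2 = 0, m3 = tr(M rho(\gamma_{3}))/2 = 1 + 2 i.
Multiplying table entries, the bivector images are rho(\gamma_{12}) = i*rho(\gamma_{3}), rho(\gamma_{13}) = -i*rho(\gamma_{2}), rho(\gamma_{23}) = i*rho(\gamma_{1}); with real blade coefficients the real parts of m0..m3 are the coefficients of 1, \gamma_{1}, \gamma_{2}, \gamma_{3} and the imaginary parts give the bivectors (\gamma_{23}: Im m1, \gamma_{13}: -Im m2, \gamma_{12}: Im m3).
Answer: \gamma_{3} + 2 \gamma_{12} - \frac{1}{6} \gamma_{23}


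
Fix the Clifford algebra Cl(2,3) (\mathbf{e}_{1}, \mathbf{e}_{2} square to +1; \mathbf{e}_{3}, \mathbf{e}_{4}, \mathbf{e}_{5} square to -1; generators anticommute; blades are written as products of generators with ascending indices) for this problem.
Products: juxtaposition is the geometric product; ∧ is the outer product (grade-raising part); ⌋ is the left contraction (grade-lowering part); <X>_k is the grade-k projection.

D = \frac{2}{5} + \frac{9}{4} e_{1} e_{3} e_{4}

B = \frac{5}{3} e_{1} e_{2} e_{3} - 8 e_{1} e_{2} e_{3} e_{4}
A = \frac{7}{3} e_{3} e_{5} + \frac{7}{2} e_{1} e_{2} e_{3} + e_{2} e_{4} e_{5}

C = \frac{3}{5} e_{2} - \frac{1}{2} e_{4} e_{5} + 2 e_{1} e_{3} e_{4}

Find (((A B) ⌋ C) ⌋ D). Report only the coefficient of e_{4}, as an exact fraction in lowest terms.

step 1: \frac{35}{6} - 28 e_{4} + \frac{35}{9} e_{1} e_{2} e_{5} + 8 e_{1} e_{3} e_{5} + \frac{56}{3} e_{1} e_{2} e_{4} e_{5} - \frac{5}{3} e_{1} e_{3} e_{4} e_{5}
step 2: \frac{7}{2} e_{2} - 14 e_{5} + 56 e_{1} e_{3} - \frac{35}{12} e_{4} e_{5} + \frac{35}{3} e_{1} e_{3} e_{4}
step 3: -\frac{105}{4} + 126 e_{4}
Answer: 126


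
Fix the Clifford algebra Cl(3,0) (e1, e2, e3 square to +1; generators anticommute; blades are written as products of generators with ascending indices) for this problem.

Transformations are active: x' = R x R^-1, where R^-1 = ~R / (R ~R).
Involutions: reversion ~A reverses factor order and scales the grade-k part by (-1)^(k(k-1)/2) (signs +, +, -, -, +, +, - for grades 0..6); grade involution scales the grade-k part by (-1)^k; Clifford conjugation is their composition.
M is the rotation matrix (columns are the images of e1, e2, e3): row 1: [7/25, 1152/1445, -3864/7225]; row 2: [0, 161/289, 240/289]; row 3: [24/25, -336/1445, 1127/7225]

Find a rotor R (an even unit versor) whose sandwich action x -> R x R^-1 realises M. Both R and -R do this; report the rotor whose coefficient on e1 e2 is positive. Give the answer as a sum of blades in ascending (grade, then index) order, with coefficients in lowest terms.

Method: write R = a + b12*e1 e2 + b13*e1 e3 + b23*e2 e3 with a^2 + b12^2 + b13^2 + b23^2 = 1 (so R^-1 = ~R). Expanding the columns R e_j ~R gives tr M = 4a^2 - 1 and, from the antisymmetric part, M21 - M12 = -4a*b12, M13 - M31 = 4a*b13, M32 - M23 = -4a*b23.
Here tr M = 287/289, so a^2 = (1 + tr M)/4 = 144/289 and a = ±12/17. Taking a = 12/17: M21 - M12 = -1152/1445, M13 - M31 = -432/289, M32 - M23 = -1536/1445, giving b12 = 24/85, b13 = -9/17, b23 = 32/85, i.e. R = 12/17 + 24/85*e1 e2 - 9/17*e1 e3 + 32/85*e2 e3.
Its e1 e2 coefficient is already positive.
Answer: 12/17 + 24/85*e1 e2 - 9/17*e1 e3 + 32/85*e2 e3. Why the constraint matters: R and -R act identically through the sandwich — M has trace 287/289 either way — so only the sign condition on e1 e2 picks one of the two preimages.


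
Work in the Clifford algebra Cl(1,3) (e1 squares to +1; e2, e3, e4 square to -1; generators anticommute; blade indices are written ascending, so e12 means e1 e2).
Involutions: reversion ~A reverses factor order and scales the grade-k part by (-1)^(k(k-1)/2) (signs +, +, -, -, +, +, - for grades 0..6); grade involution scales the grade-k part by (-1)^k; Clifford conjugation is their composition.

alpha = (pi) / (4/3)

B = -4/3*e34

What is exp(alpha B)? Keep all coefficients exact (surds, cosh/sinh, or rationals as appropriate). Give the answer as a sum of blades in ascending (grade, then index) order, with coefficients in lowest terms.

B^2 = (-4/3)^2*(e34)^2 = 16/9*(-1) = -16/9 (a basis 2-blade squares to minus the product of its generators' squares).
B^2 = -16/9 — a negative square means the series sums to a rotation: l = 4/3, alpha*l = pi, so exp(alpha B) = cos(pi) + (sin(pi)/(4/3))*B = -1 + (0)*B.
Answer: -1


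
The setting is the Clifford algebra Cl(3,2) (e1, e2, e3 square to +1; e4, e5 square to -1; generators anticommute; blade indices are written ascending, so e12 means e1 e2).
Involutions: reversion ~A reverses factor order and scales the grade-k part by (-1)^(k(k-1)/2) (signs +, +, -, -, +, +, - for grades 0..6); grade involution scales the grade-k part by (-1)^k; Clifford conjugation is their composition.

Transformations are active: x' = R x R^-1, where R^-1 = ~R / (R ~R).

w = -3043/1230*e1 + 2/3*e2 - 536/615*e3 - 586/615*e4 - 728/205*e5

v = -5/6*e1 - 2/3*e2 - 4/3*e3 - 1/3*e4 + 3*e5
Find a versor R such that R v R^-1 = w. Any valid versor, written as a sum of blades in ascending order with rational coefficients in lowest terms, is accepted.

Since q(v) = q(w) = -223/36, the sum R = v + w = -678/205*e1 - 452/205*e3 - 791/615*e4 - 113/205*e5 does the job whenever invertible.
Answer: -678/205*e1 - 452/205*e3 - 791/615*e4 - 113/205*e5


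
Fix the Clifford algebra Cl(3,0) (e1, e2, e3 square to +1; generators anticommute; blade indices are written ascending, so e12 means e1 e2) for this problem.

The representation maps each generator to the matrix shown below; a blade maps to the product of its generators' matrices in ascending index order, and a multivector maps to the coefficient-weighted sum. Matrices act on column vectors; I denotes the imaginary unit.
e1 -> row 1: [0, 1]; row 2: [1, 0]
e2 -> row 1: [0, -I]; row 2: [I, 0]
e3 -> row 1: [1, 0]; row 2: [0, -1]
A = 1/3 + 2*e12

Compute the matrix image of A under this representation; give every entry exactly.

Bivector images (products of the table entries): rho(e12) = rho(e1)rho(e2) = row 1: [I, 0]; row 2: [0, -I].
M = (1/3)*1 + (2)*rho(e12), summed entrywise (1 is the identity matrix):
Answer: row 1: [1/3 + 2*I, 0]; row 2: [0, 1/3 - 2*I]


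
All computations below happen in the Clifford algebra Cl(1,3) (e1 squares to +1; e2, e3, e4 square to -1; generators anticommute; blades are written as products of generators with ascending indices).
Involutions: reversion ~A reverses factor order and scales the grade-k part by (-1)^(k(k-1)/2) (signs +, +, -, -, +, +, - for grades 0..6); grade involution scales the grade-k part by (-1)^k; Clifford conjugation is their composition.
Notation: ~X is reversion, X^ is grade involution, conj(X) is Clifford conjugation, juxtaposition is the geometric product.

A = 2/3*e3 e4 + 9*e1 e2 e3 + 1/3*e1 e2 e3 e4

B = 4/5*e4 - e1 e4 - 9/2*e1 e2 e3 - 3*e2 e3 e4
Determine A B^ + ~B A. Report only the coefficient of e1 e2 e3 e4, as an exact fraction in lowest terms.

first term: -81/2 + e1 - 2*e2 + 8/15*e3 + 3/2*e4 + 2/3*e1 e3 - 27*e1 e4 - 1/3*e2 e3 + 4/15*e1 e2 e3 + 3*e1 e2 e4 - 9*e2 e3 e4 - 36/5*e1 e2 e3 e4
second term: -81/2 - e1 - 2*e2 + 8/15*e3 - 3/2*e4 + 2/3*e1 e3 + 27*e1 e4 + 1/3*e2 e3 + 4/15*e1 e2 e3 - 3*e1 e2 e4 - 9*e2 e3 e4 - 36/5*e1 e2 e3 e4
Answer: -72/5


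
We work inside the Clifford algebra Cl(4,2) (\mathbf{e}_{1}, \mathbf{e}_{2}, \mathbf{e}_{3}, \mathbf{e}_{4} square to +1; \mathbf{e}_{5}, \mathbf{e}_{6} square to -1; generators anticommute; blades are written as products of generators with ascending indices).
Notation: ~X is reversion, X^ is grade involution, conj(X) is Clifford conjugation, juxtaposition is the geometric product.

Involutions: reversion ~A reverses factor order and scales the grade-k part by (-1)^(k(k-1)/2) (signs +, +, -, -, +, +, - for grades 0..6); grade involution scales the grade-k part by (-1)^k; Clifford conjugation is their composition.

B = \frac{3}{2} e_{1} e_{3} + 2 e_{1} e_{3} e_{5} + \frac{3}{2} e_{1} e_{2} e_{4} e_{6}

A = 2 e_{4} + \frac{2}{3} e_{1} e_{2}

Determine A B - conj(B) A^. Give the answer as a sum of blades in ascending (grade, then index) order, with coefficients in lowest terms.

first term: -e_{2} e_{3} - e_{4} e_{6} + 3 e_{1} e_{2} e_{6} + 3 e_{1} e_{3} e_{4} - \frac{4}{3} e_{2} e_{3} e_{5} + 4 e_{1} e_{3} e_{4} e_{5}
second term: -e_{2} e_{3} - e_{4} e_{6} + 3 e_{1} e_{2} e_{6} + 3 e_{1} e_{3} e_{4} + \frac{4}{3} e_{2} e_{3} e_{5} + 4 e_{1} e_{3} e_{4} e_{5}
Answer: -\frac{8}{3} e_{2} e_{3} e_{5}


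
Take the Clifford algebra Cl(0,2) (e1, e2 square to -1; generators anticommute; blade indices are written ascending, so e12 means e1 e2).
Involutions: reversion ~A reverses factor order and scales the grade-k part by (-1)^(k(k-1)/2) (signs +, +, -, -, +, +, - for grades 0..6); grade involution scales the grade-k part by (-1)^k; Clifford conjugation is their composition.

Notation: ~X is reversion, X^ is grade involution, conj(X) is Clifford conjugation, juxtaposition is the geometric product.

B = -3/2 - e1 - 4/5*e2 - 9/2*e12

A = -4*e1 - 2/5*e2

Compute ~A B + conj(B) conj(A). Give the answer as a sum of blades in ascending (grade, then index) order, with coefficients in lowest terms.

first term: -108/25 + 39/5*e1 - 87/5*e2 + 14/5*e12
second term: -108/25 - 39/5*e1 + 87/5*e2 - 14/5*e12
Answer: -216/25


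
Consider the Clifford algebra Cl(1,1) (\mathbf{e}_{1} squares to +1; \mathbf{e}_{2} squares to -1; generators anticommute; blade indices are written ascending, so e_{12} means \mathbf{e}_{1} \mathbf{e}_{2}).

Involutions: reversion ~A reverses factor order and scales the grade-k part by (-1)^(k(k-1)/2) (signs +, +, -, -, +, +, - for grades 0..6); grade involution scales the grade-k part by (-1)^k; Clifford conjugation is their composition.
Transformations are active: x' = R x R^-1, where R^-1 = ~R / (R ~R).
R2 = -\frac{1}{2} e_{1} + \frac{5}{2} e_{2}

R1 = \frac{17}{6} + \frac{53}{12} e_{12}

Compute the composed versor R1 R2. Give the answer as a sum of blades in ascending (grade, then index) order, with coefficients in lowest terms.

Distribute over the terms of R1 (each basis-blade product reordered to ascending indices, repeated generators contracted through their squares):
(\frac{17}{6}) R2 = -\frac{17}{12} e_{1} + \frac{85}{12} e_{2}
(\frac{53}{12} e_{12}) R2 = -\frac{265}{24} e_{1} + \frac{53}{24} e_{2}
Summing the partial products and collecting blades:
Answer: -\frac{299}{24} e_{1} + \frac{223}{24} e_{2}


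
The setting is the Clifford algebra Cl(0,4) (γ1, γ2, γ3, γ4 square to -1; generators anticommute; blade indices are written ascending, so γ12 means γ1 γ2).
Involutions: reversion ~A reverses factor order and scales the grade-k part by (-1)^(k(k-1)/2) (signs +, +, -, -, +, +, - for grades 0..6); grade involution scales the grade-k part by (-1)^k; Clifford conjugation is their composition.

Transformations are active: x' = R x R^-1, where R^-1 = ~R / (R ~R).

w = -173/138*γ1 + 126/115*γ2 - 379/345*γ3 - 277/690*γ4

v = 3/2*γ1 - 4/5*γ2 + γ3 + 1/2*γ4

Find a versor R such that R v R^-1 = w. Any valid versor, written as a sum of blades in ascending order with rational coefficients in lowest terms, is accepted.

Take R = v + w = 17/69*γ1 + 34/115*γ2 - 34/345*γ3 + 34/345*γ4. Because q(v) = q(w) = -207/50, conjugation by R sends v exactly to w.
Answer: 17/69*γ1 + 34/115*γ2 - 34/345*γ3 + 34/345*γ4


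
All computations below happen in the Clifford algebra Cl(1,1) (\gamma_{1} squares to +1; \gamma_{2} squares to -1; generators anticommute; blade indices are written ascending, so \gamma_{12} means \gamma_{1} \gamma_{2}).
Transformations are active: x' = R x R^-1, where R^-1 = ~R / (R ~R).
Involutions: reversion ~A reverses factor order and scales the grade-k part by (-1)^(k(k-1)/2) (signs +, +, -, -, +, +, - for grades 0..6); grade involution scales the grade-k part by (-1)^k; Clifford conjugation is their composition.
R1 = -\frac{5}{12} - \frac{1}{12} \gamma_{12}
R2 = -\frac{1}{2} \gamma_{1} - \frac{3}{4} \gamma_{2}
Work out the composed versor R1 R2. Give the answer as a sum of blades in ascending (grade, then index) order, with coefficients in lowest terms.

Distribute over the terms of R1 (each basis-blade product reordered to ascending indices, repeated generators contracted through their squares):
(-\frac{5}{12}) R2 = \frac{5}{24} \gamma_{1} + \frac{5}{16} \gamma_{2}
(-\frac{1}{12} \gamma_{12}) R2 = -\frac{1}{16} \gamma_{1} - \frac{1}{24} \gamma_{2}
Summing the partial products and collecting blades:
Answer: \frac{7}{48} \gamma_{1} + \frac{13}{48} \gamma_{2}


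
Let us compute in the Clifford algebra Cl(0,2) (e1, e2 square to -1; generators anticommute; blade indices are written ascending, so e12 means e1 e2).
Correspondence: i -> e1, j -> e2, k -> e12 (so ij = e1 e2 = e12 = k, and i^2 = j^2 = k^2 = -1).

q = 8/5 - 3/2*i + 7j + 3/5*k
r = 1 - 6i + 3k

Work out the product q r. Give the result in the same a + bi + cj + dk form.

In blades: q = 8/5 - 3/2*e1 + 7*e2 + 3/5*e12, r = 1 - 6*e1 + 3*e12.
Distribute q over r term by term (generator squares from the signature, products reordered to ascending indices): (8/5)*r = 8/5 - 48/5*e1 + 24/5*e12; (-3/2*e1)*r = -9 - 3/2*e1 + 9/2*e2; (7*e2)*r = 21*e1 + 7*e2 + 42*e12; (3/5*e12)*r = -9/5 - 18/5*e2 + 3/5*e12.
Sum: -46/5 + 99/10*e1 + 79/10*e2 + 237/5*e12; translating back through the correspondence:
Answer: -46/5 + 99/10*i + 79/10*j + 237/5*k


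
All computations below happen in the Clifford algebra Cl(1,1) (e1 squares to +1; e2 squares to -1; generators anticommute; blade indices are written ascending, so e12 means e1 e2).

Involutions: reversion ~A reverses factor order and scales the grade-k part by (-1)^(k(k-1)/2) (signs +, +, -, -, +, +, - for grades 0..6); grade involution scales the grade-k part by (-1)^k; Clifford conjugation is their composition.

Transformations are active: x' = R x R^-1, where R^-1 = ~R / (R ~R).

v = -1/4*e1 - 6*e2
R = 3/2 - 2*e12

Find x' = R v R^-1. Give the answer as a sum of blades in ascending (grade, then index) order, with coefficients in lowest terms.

~R = 3/2 + 2*e12, and R ~R = -7/4, so R^-1 = ~R / (-7/4).
R v = -99/8*e1 - 19/2*e2
Answer: 601/28*e1 + 156/7*e2


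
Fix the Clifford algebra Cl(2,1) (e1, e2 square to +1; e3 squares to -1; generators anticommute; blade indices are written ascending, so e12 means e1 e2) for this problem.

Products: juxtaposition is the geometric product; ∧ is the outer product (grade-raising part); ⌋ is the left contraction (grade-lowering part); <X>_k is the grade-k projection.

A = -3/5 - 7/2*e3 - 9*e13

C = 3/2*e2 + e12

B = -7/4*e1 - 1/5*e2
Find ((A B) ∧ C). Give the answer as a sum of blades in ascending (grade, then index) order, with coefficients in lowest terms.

step 1: 21/20*e1 + 3/25*e2 - 63/4*e3 - 49/8*e13 - 7/10*e23 - 9/5*e123
step 2: 63/40*e12 + 189/8*e23 - 105/16*e123
Answer: 63/40*e12 + 189/8*e23 - 105/16*e123


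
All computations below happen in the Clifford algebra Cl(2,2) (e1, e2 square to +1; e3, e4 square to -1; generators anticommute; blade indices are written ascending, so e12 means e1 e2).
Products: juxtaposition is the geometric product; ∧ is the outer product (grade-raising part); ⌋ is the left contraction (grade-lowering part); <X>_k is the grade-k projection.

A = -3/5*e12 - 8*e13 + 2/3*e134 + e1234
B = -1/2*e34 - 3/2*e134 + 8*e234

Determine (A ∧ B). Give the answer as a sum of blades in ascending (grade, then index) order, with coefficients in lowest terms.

step 1: 3/10*e1234
Answer: 3/10*e1234


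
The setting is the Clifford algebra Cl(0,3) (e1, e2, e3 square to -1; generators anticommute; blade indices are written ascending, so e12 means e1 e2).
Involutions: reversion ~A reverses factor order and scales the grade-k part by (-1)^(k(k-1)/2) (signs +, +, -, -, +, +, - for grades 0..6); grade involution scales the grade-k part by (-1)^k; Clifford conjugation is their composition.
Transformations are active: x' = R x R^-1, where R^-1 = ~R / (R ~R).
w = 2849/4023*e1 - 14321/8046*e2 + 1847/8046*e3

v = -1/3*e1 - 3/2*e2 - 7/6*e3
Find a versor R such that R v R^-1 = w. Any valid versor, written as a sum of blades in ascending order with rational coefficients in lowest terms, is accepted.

Reasoning: v^2 = w^2 = -67/18 since conjugation preserves the quadratic form; R = v + w = 1508/4023*e1 - 13195/4023*e2 - 3770/4023*e3 is then valid when invertible, keeping its own part and reversing (v - w)/2.
Answer: 1508/4023*e1 - 13195/4023*e2 - 3770/4023*e3


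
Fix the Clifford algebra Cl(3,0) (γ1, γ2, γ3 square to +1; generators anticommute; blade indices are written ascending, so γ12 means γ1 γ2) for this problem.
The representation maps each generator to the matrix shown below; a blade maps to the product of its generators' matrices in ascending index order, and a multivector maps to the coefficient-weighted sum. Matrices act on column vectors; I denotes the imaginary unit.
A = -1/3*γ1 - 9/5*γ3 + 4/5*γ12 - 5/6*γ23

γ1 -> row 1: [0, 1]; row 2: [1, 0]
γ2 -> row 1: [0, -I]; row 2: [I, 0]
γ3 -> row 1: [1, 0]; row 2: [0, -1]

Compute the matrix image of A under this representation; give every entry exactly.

Bivector images (products of the table entries): rho(γ12) = rho(γ1)rho(γ2) = row 1: [I, 0]; row 2: [0, -I]; rho(γ23) = rho(γ2)rho(γ3) = row 1: [0, I]; row 2: [I, 0].
M = (-1/3)*rho(γ1) + (-9/5)*rho(γ3) + (4/5)*rho(γ12) + (-5/6)*rho(γ23), summed entrywise:
Answer: row 1: [-9/5 + 4*I/5, -1/3 - 5*I/6]; row 2: [-1/3 - 5*I/6, 9/5 - 4*I/5]


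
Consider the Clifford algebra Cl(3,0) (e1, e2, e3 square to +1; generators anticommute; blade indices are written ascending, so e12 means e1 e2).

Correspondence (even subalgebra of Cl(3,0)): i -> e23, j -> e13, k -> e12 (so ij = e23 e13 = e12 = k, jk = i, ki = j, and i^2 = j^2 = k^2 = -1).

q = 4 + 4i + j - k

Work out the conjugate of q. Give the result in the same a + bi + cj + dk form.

In blades: q = 4 - e12 + e13 + 4*e23.
Quaternion conjugation is reversion on the even subalgebra: the scalar is fixed and every grade-2 blade flips sign, giving 4 + e12 - e13 - 4*e23; translating back:
Answer: 4 - 4i - j + k


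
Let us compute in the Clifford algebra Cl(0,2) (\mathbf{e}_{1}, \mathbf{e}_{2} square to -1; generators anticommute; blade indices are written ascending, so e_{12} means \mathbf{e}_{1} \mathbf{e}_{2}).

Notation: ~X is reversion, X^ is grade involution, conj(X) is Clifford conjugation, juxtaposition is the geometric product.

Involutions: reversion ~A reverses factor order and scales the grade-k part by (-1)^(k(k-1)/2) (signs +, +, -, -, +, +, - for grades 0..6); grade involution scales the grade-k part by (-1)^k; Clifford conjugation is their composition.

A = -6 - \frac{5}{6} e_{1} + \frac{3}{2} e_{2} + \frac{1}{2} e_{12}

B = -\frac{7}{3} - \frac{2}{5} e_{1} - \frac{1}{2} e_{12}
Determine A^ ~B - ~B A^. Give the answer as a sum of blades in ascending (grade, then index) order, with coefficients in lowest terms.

first term: \frac{169}{12} - \frac{53}{180} e_{1} + \frac{173}{60} e_{2} - \frac{143}{30} e_{12}
second term: \frac{169}{12} + \frac{217}{180} e_{1} + \frac{247}{60} e_{2} - \frac{107}{30} e_{12}
Answer: -\frac{3}{2} e_{1} - \frac{37}{30} e_{2} - \frac{6}{5} e_{12}


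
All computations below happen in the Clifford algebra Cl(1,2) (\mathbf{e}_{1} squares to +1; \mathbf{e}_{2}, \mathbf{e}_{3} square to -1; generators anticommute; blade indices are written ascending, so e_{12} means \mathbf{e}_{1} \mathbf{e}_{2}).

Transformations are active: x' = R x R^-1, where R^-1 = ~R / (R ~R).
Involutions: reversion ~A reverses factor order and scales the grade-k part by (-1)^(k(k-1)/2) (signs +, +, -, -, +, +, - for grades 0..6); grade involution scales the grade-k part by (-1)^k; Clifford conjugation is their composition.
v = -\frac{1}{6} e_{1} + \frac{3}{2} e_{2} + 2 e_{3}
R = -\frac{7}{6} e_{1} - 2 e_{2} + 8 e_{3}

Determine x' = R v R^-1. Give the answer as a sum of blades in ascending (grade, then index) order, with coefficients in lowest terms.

~R = -\frac{7}{6} e_{1} - 2 e_{2} + 8 e_{3}, and R ~R = -\frac{2399}{36}, so R^-1 = ~R / (-\frac{2399}{36}).
R v = -\frac{461}{36} - \frac{25}{12} e_{12} - e_{13} - 16 e_{23}
Answer: -\frac{4055}{14394} e_{1} - \frac{10885}{4798} e_{2} + \frac{2578}{2399} e_{3}


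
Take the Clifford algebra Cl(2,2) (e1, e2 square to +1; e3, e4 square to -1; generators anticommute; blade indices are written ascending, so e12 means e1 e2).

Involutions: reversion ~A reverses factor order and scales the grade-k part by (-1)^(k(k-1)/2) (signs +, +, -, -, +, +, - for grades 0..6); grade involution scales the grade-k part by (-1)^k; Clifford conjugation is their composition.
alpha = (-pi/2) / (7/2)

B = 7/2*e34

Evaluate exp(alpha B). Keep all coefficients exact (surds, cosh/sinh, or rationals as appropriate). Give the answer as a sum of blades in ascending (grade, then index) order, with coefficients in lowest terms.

B^2 = (7/2)^2*(e34)^2 = 49/4*(-1) = -49/4 (a basis 2-blade squares to minus the product of its generators' squares).
B^2 = -49/4 — since the square is negative, the closed form is circular: l = 7/2, alpha*l = -pi/2, so exp(alpha B) = cos(-pi/2) + (sin(-pi/2)/(7/2))*B = 0 + (-2/7)*B.
Answer: -e34


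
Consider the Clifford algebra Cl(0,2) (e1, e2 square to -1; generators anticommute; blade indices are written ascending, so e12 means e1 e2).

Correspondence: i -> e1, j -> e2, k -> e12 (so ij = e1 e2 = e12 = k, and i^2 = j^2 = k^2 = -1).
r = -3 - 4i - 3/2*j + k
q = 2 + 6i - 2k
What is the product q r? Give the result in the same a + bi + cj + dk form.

In blades: q = 2 + 6*e1 - 2*e12, r = -3 - 4*e1 - 3/2*e2 + e12.
Distribute q over r term by term (generator squares from the signature, products reordered to ascending indices): (2)*r = -6 - 8*e1 - 3*e2 + 2*e12; (6*e1)*r = 24 - 18*e1 - 6*e2 - 9*e12; (-2*e12)*r = 2 - 3*e1 + 8*e2 + 6*e12.
Sum: 20 - 29*e1 - e2 - e12; translating back through the correspondence:
Answer: 20 - 29i - j - k


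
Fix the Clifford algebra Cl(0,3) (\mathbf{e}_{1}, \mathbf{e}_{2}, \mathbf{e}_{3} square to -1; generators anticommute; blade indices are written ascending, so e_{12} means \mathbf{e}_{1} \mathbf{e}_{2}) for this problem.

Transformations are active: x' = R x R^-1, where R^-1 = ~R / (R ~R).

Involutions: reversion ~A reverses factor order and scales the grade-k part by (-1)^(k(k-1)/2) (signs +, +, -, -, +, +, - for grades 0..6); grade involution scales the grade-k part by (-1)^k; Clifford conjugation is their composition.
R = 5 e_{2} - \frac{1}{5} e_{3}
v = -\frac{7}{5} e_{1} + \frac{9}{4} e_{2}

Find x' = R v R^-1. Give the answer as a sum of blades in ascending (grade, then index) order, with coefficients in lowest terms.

~R = 5 e_{2} - \frac{1}{5} e_{3}, and R ~R = -\frac{626}{25}, so R^-1 = ~R / (-\frac{626}{25}).
R v = -\frac{45}{4} + 7 e_{12} - \frac{7}{25} e_{13} + \frac{9}{20} e_{23}
Answer: \frac{7}{5} e_{1} + \frac{702}{313} e_{2} - \frac{225}{1252} e_{3}


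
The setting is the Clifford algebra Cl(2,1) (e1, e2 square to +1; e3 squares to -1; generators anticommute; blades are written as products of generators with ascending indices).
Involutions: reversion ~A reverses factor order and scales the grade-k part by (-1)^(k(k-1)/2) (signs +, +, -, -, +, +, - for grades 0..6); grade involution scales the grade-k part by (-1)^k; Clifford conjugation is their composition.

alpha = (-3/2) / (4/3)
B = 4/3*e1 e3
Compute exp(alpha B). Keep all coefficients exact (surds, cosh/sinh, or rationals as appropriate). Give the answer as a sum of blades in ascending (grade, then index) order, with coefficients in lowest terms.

B^2 = (4/3)^2*(e1 e3)^2 = 16/9*(+1) = 16/9 (a basis 2-blade squares to minus the product of its generators' squares).
B^2 = 16/9 — B^2 > 0, so the exponential closes hyperbolically: l = 4/3, alpha*l = -3/2, so exp(alpha B) = cosh(-3/2) + (sinh(-3/2)/(4/3))*B = cosh(3/2) + (-3*sinh(3/2)/4)*B.
Answer: cosh(3/2) - sinh(3/2)*e1 e3


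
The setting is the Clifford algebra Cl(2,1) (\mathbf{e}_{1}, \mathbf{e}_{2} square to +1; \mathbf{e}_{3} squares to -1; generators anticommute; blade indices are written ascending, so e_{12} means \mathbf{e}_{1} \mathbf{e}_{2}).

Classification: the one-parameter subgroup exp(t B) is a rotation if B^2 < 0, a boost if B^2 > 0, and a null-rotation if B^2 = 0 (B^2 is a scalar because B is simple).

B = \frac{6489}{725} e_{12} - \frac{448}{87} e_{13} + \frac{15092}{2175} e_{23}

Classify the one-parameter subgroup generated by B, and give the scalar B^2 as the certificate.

B^2 term by term: the squares give (\frac{6489}{725})^2*(e_{12})^2 + (-\frac{448}{87})^2*(e_{13})^2 + (\frac{15092}{2175})^2*(e_{23})^2 = \frac{42107121}{525625}*(-1) + \frac{200704}{7569}*(+1) + \frac{227768464}{4730625}*(+1) = -\frac{49}{9} (each basis 2-blade squares to minus the product of its generators' squares); cross terms between blades sharing an index anticommute and cancel. So B^2 = -\frac{49}{9}.
Answer: rotation, certificate B^2 = -\frac{49}{9}. Check the certificate: B^2 = -\frac{49}{9}, and that sign is decisive whatever form B takes.


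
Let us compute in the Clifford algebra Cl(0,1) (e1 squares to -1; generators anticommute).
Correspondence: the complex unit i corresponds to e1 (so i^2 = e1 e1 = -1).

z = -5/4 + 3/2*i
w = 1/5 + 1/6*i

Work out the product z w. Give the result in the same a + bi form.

In blades: z = -5/4 + 3/2*e1, w = 1/5 + 1/6*e1.
Distribute z over w term by term (generator squares from the signature, products reordered to ascending indices): (-5/4)*w = -1/4 - 5/24*e1; (3/2*e1)*w = -1/4 + 3/10*e1.
Sum: -1/2 + 11/120*e1; translating back through the correspondence:
Answer: -1/2 + 11/120*i


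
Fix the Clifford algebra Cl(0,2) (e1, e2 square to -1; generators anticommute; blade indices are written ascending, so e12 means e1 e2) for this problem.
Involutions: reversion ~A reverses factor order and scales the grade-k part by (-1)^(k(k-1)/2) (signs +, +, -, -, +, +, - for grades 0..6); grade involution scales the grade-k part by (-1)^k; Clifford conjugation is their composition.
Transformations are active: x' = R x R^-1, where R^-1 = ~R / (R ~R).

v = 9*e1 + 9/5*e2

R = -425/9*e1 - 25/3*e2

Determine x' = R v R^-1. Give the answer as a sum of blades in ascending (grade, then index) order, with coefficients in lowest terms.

~R = -425/9*e1 - 25/3*e2, and R ~R = -186250/81, so R^-1 = ~R / (-186250/81).
R v = 440 - 10*e12
Answer: 6759/745*e1 + 207/149*e2


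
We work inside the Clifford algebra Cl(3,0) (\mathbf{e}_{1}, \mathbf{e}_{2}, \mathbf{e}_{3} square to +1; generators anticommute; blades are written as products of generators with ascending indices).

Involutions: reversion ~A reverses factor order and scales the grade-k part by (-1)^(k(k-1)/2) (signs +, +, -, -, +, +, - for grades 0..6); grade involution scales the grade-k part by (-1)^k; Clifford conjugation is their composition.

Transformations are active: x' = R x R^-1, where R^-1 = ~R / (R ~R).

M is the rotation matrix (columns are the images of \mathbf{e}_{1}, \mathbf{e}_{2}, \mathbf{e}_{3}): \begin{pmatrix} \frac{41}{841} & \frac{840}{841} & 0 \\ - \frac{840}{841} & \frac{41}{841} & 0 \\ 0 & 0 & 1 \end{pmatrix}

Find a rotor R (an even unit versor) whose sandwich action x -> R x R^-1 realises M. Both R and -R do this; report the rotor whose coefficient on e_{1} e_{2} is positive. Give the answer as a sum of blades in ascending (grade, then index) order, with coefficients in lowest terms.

Method: write R = a + b12*e_{1} e_{2} + b13*e_{1} e_{3} + b23*e_{2} e_{3} with a^2 + b12^2 + b13^2 + b23^2 = 1 (so R^-1 = ~R). Expanding the columns R e_j ~R gives tr M = 4a^2 - 1 and, from the antisymmetric part, M21 - M12 = -4a*b12, M13 - M31 = 4a*b13, M32 - M23 = -4a*b23.
Here tr M = \frac{923}{841}, so a^2 = (1 + tr M)/4 = \frac{441}{841} and a = ±\frac{21}{29}. Taking a = \frac{21}{29}: M21 - M12 = -\frac{1680}{841}, M13 - M31 = 0, M32 - M23 = 0, giving b12 = \frac{20}{29}, b13 = 0, b23 = 0, i.e. R = \frac{21}{29} + \frac{20}{29} e_{1} e_{2}.
Its e_{1} e_{2} coefficient is already positive.
Answer: \frac{21}{29} + \frac{20}{29} e_{1} e_{2}. Key observation: the double cover Spin(3) -> SO(3) sends R and -R to the same matrix (trace \frac{923}{841} here), so the stated sign of the e_{1} e_{2} coefficient is what selects one sheet.


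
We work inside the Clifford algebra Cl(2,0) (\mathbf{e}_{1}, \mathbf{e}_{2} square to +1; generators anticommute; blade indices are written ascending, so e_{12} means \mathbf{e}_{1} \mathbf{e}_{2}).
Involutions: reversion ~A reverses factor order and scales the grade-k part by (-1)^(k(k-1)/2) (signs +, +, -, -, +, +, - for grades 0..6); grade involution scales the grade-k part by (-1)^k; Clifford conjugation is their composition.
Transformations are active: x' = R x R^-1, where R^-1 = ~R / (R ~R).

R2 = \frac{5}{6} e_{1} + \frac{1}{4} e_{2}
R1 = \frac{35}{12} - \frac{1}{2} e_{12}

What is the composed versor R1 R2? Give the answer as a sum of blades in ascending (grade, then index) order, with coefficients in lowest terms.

Distribute over the terms of R1 (each basis-blade product reordered to ascending indices, repeated generators contracted through their squares):
(\frac{35}{12}) R2 = \frac{175}{72} e_{1} + \frac{35}{48} e_{2}
(-\frac{1}{2} e_{12}) R2 = -\frac{1}{8} e_{1} + \frac{5}{12} e_{2}
Summing the partial products and collecting blades:
Answer: \frac{83}{36} e_{1} + \frac{55}{48} e_{2}


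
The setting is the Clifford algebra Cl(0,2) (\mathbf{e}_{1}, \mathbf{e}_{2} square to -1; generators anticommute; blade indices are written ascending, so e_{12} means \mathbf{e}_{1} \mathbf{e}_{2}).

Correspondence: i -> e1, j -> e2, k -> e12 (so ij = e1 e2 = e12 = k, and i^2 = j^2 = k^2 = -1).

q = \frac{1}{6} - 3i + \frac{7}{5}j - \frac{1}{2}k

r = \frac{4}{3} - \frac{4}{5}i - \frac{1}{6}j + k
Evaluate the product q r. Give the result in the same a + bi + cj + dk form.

In blades: q = \frac{1}{6} - 3 e_{1} + \frac{7}{5} e_{2} - \frac{1}{2} e_{12}, r = \frac{4}{3} - \frac{4}{5} e_{1} - \frac{1}{6} e_{2} + e_{12}.
Distribute q over r term by term (generator squares from the signature, products reordered to ascending indices): (\frac{1}{6})*r = \frac{2}{9} - \frac{2}{15} e_{1} - \frac{1}{36} e_{2} + \frac{1}{6} e_{12}; (-3 e_{1})*r = -\frac{12}{5} - 4 e_{1} + 3 e_{2} + \frac{1}{2} e_{12}; (\frac{7}{5} e_{2})*r = \frac{7}{30} + \frac{7}{5} e_{1} + \frac{28}{15} e_{2} + \frac{28}{25} e_{12}; (-\frac{1}{2} e_{12})*r = \frac{1}{2} - \frac{1}{12} e_{1} + \frac{2}{5} e_{2} - \frac{2}{3} e_{12}.
Sum: -\frac{13}{9} - \frac{169}{60} e_{1} + \frac{943}{180} e_{2} + \frac{28}{25} e_{12}; translating back through the correspondence:
Answer: -\frac{13}{9} - \frac{169}{60}i + \frac{943}{180}j + \frac{28}{25}k


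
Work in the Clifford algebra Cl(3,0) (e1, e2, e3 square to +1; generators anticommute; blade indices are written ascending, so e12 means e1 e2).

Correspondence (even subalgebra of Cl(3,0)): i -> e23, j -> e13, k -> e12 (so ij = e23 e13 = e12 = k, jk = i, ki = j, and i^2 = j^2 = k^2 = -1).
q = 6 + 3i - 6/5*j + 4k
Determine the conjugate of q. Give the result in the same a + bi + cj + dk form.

In blades: q = 6 + 4*e12 - 6/5*e13 + 3*e23.
Quaternion conjugation is reversion on the even subalgebra: the scalar is fixed and every grade-2 blade flips sign, giving 6 - 4*e12 + 6/5*e13 - 3*e23; translating back:
Answer: 6 - 3i + 6/5*j - 4k


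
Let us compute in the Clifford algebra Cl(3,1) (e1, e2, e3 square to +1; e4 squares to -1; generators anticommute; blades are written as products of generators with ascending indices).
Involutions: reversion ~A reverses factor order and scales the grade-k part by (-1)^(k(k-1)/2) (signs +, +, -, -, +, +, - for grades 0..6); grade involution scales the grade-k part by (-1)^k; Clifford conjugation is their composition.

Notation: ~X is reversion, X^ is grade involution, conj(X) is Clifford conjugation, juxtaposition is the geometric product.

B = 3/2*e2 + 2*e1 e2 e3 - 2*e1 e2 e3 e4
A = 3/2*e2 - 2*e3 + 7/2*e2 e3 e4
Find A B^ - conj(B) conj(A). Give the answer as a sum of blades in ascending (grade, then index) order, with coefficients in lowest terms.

first term: -9/4 + 7*e1 + 4*e1 e2 + 3*e1 e3 - 7*e1 e4 - 3*e2 e3 - 21/4*e3 e4 + 4*e1 e2 e4 + 3*e1 e3 e4
second term: 9/4 - 7*e1 + 4*e1 e2 + 3*e1 e3 - 7*e1 e4 - 3*e2 e3 - 21/4*e3 e4 + 4*e1 e2 e4 + 3*e1 e3 e4
Answer: -9/2 + 14*e1


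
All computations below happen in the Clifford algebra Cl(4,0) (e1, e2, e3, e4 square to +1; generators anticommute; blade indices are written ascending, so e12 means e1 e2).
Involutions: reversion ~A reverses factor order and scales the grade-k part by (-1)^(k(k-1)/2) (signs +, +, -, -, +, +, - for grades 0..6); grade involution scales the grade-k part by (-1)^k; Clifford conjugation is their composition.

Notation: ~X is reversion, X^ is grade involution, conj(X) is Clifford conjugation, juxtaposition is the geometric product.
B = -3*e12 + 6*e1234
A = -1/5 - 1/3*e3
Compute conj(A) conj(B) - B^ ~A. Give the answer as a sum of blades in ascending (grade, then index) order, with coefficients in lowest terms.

first term: -3/5*e12 + e123 + 2*e124 - 6/5*e1234
second term: 3/5*e12 + e123 + 2*e124 - 6/5*e1234
Answer: -6/5*e12
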